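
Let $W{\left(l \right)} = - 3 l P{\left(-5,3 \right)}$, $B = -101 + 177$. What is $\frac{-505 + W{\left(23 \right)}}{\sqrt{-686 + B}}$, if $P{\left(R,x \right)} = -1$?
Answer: $\frac{218 i \sqrt{610}}{305} \approx 17.653 i$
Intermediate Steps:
$B = 76$
$W{\left(l \right)} = 3 l$ ($W{\left(l \right)} = - 3 l \left(-1\right) = 3 l$)
$\frac{-505 + W{\left(23 \right)}}{\sqrt{-686 + B}} = \frac{-505 + 3 \cdot 23}{\sqrt{-686 + 76}} = \frac{-505 + 69}{\sqrt{-610}} = \frac{1}{i \sqrt{610}} \left(-436\right) = - \frac{i \sqrt{610}}{610} \left(-436\right) = \frac{218 i \sqrt{610}}{305}$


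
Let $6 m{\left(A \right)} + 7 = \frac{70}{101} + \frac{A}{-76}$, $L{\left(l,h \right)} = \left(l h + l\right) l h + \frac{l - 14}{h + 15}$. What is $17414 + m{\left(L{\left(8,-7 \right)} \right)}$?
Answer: $\frac{3206797439}{184224} \approx 17407.0$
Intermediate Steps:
$L{\left(l,h \right)} = \frac{-14 + l}{15 + h} + h l \left(l + h l\right)$ ($L{\left(l,h \right)} = \left(h l + l\right) l h + \frac{-14 + l}{15 + h} = \left(l + h l\right) l h + \frac{-14 + l}{15 + h} = l \left(l + h l\right) h + \frac{-14 + l}{15 + h} = h l \left(l + h l\right) + \frac{-14 + l}{15 + h} = \frac{-14 + l}{15 + h} + h l \left(l + h l\right)$)
$m{\left(A \right)} = - \frac{637}{606} - \frac{A}{456}$ ($m{\left(A \right)} = - \frac{7}{6} + \frac{\frac{70}{101} + \frac{A}{-76}}{6} = - \frac{7}{6} + \frac{70 \cdot \frac{1}{101} + A \left(- \frac{1}{76}\right)}{6} = - \frac{7}{6} + \frac{\frac{70}{101} - \frac{A}{76}}{6} = - \frac{7}{6} - \left(- \frac{35}{303} + \frac{A}{456}\right) = - \frac{637}{606} - \frac{A}{456}$)
$17414 + m{\left(L{\left(8,-7 \right)} \right)} = 17414 - \left(\frac{637}{606} + \frac{\frac{1}{15 - 7} \left(-14 + 8 + \left(-7\right)^{3} \cdot 8^{2} + 15 \left(-7\right) 8^{2} + 16 \left(-7\right)^{2} \cdot 8^{2}\right)}{456}\right) = 17414 - \left(\frac{637}{606} + \frac{\frac{1}{8} \left(-14 + 8 - 21952 + 15 \left(-7\right) 64 + 16 \cdot 49 \cdot 64\right)}{456}\right) = 17414 - \left(\frac{637}{606} + \frac{\frac{1}{8} \left(-14 + 8 - 21952 - 6720 + 50176\right)}{456}\right) = 17414 - \left(\frac{637}{606} + \frac{\frac{1}{8} \cdot 21498}{456}\right) = 17414 - \frac{1279297}{184224} = \frac{3206797439}{184224}$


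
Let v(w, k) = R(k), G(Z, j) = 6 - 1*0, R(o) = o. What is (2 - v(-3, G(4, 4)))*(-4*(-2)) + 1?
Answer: -31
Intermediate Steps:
G(Z, j) = 6 (G(Z, j) = 6 + 0 = 6)
v(w, k) = k
(2 - v(-3, G(4, 4)))*(-4*(-2)) + 1 = (2 - 1*6)*(-4*(-2)) + 1 = (2 - 6)*8 + 1 = -4*8 + 1 = -32 + 1 = -31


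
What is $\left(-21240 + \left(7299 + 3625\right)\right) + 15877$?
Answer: $5561$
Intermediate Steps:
$\left(-21240 + \left(7299 + 3625\right)\right) + 15877 = \left(-21240 + 10924\right) + 15877 = -10316 + 15877 = 5561$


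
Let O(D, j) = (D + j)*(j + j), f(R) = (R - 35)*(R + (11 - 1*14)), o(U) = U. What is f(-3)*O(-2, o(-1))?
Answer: 1368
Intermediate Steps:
f(R) = (-35 + R)*(-3 + R) (f(R) = (-35 + R)*(R + (11 - 14)) = (-35 + R)*(R - 3) = (-35 + R)*(-3 + R))
O(D, j) = 2*j*(D + j) (O(D, j) = (D + j)*(2*j) = 2*j*(D + j))
f(-3)*O(-2, o(-1)) = (105 + (-3)**2 - 38*(-3))*(2*(-1)*(-2 - 1)) = (105 + 9 + 114)*(2*(-1)*(-3)) = 228*6 = 1368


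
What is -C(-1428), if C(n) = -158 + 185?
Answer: -27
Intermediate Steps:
C(n) = 27
-C(-1428) = -1*27 = -27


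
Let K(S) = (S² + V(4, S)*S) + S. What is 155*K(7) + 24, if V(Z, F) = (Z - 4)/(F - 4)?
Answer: 8704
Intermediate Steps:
V(Z, F) = (-4 + Z)/(-4 + F)
K(S) = S + S² (K(S) = (S² + ((-4 + 4)/(-4 + S))*S) + S = (S² + (0/(-4 + S))*S) + S = (S² + 0*S) + S = (S² + 0) + S = S² + S = S + S²)
155*K(7) + 24 = 155*(7*(1 + 7)) + 24 = 155*(7*8) + 24 = 155*56 + 24 = 8680 + 24 = 8704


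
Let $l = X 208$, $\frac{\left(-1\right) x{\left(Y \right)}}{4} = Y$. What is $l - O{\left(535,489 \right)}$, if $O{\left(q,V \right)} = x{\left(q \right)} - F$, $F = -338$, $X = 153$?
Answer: $33626$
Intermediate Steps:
$x{\left(Y \right)} = - 4 Y$
$l = 31824$ ($l = 153 \cdot 208 = 31824$)
$O{\left(q,V \right)} = 338 - 4 q$ ($O{\left(q,V \right)} = - 4 q - -338 = - 4 q + 338 = 338 - 4 q$)
$l - O{\left(535,489 \right)} = 31824 - \left(338 - 2140\right) = 31824 - -1802 = 31824 + 1802 = 33626$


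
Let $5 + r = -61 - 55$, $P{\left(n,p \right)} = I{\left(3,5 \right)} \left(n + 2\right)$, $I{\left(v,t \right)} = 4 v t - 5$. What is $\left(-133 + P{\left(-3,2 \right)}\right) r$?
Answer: $22748$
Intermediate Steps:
$I{\left(v,t \right)} = -5 + 4 t v$ ($I{\left(v,t \right)} = 4 t v - 5 = -5 + 4 t v$)
$P{\left(n,p \right)} = 110 + 55 n$ ($P{\left(n,p \right)} = \left(-5 + 4 \cdot 5 \cdot 3\right) \left(n + 2\right) = \left(-5 + 60\right) \left(2 + n\right) = 55 \left(2 + n\right) = 110 + 55 n$)
$r = -121$ ($r = -5 - 116 = -121$)
$\left(-133 + P{\left(-3,2 \right)}\right) r = \left(-133 + \left(110 + 55 \left(-3\right)\right)\right) \left(-121\right) = \left(-133 + \left(110 - 165\right)\right) \left(-121\right) = \left(-133 - 55\right) \left(-121\right) = \left(-188\right) \left(-121\right) = 22748$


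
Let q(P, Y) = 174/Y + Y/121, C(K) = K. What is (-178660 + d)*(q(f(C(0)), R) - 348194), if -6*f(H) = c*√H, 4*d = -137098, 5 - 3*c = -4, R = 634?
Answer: 5687678844764357/76714 ≈ 7.4141e+10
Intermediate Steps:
c = 3 (c = 5/3 - ⅓*(-4) = 5/3 + 4/3 = 3)
d = -68549/2 (d = (¼)*(-137098) = -68549/2 ≈ -34275.)
f(H) = -√H/2
q(P, Y) = 174/Y + Y/121 (q(P, Y) = 174/Y + Y*(1/121) = 174/Y + Y/121)
(-178660 + d)*(q(f(C(0)), R) - 348194) = (-178660 - 68549/2)*((174/634 + (1/121)*634) - 348194) = -425869*((174*(1/634) + 634/121) - 348194)/2 = -425869*((87/317 + 634/121) - 348194)/2 = -425869*(211505/38357 - 348194)/2 = -425869/2*(-13355465753/38357) = 5687678844764357/76714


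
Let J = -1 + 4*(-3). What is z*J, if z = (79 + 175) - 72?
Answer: -2366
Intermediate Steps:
J = -13 (J = -1 - 12 = -13)
z = 182 (z = 254 - 72 = 182)
z*J = 182*(-13) = -2366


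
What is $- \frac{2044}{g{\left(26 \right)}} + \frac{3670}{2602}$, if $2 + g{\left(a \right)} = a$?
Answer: $- \frac{653801}{7806} \approx -83.756$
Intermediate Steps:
$g{\left(a \right)} = -2 + a$
$- \frac{2044}{g{\left(26 \right)}} + \frac{3670}{2602} = - \frac{2044}{-2 + 26} + \frac{3670}{2602} = - \frac{2044}{24} + 3670 \cdot \frac{1}{2602} = \left(-2044\right) \frac{1}{24} + \frac{1835}{1301} = - \frac{511}{6} + \frac{1835}{1301} = - \frac{653801}{7806}$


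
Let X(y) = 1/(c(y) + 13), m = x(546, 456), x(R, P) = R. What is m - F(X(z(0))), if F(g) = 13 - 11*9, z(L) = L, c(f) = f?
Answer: 632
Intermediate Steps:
m = 546
X(y) = 1/(13 + y) (X(y) = 1/(y + 13) = 1/(13 + y))
F(g) = -86 (F(g) = 13 - 99 = -86)
m - F(X(z(0))) = 546 - 1*(-86) = 546 + 86 = 632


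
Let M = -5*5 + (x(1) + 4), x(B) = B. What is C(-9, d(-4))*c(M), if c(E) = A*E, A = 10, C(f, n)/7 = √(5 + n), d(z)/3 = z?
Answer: -1400*I*√7 ≈ -3704.1*I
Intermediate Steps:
d(z) = 3*z
C(f, n) = 7*√(5 + n)
M = -20 (M = -5*5 + (1 + 4) = -25 + 5 = -20)
c(E) = 10*E
C(-9, d(-4))*c(M) = (7*√(5 + 3*(-4)))*(10*(-20)) = (7*√(5 - 12))*(-200) = (7*√(-7))*(-200) = (7*(I*√7))*(-200) = (7*I*√7)*(-200) = -1400*I*√7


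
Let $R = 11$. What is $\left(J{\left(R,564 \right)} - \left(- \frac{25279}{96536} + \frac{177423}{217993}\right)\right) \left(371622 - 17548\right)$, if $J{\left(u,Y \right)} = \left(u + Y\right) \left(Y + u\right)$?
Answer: $\frac{1231773491900497495803}{10522086124} \approx 1.1707 \cdot 10^{11}$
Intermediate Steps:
$J{\left(u,Y \right)} = \left(Y + u\right)^{2}$ ($J{\left(u,Y \right)} = \left(Y + u\right) \left(Y + u\right) = \left(Y + u\right)^{2}$)
$\left(J{\left(R,564 \right)} - \left(- \frac{25279}{96536} + \frac{177423}{217993}\right)\right) \left(371622 - 17548\right) = \left(\left(564 + 11\right)^{2} - \left(- \frac{25279}{96536} + \frac{177423}{217993}\right)\right) \left(371622 - 17548\right) = \left(575^{2} - \frac{11617061681}{21044172248}\right) 354074 = \left(330625 + \left(\frac{25279}{96536} - \frac{177423}{217993}\right)\right) 354074 = \left(330625 - \frac{11617061681}{21044172248}\right) 354074 = \frac{6957717832433319}{21044172248} \cdot 354074 = \frac{1231773491900497495803}{10522086124}$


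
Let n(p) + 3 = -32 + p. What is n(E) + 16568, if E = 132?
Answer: 16665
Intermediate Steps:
n(p) = -35 + p (n(p) = -3 + (-32 + p) = -35 + p)
n(E) + 16568 = (-35 + 132) + 16568 = 97 + 16568 = 16665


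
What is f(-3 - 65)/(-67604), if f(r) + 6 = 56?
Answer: -25/33802 ≈ -0.00073960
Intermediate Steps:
f(r) = 50 (f(r) = -6 + 56 = 50)
f(-3 - 65)/(-67604) = 50/(-67604) = 50*(-1/67604) = -25/33802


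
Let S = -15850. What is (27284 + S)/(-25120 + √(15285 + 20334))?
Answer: -287222080/630978781 - 11434*√35619/630978781 ≈ -0.45862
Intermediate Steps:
(27284 + S)/(-25120 + √(15285 + 20334)) = (27284 - 15850)/(-25120 + √(15285 + 20334)) = 11434/(-25120 + √35619)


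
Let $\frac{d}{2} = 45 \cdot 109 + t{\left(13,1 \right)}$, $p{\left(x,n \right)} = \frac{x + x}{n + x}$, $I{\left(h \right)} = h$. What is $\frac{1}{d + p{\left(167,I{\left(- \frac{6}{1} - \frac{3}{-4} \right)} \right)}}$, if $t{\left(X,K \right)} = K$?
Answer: $\frac{647}{6349700} \approx 0.00010189$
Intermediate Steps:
$p{\left(x,n \right)} = \frac{2 x}{n + x}$
$d = 9812$ ($d = 2 \left(45 \cdot 109 + 1\right) = 2 \left(4905 + 1\right) = 2 \cdot 4906 = 9812$)
$\frac{1}{d + p{\left(167,I{\left(- \frac{6}{1} - \frac{3}{-4} \right)} \right)}} = \frac{1}{9812 + 2 \cdot 167 \frac{1}{\left(- \frac{6}{1} - \frac{3}{-4}\right) + 167}} = \frac{1}{9812 + 2 \cdot 167 \frac{1}{\left(\left(-6\right) 1 - - \frac{3}{4}\right) + 167}} = \frac{1}{9812 + 2 \cdot 167 \frac{1}{\left(-6 + \frac{3}{4}\right) + 167}} = \frac{1}{9812 + 2 \cdot 167 \frac{1}{- \frac{21}{4} + 167}} = \frac{1}{9812 + 2 \cdot 167 \frac{1}{\frac{647}{4}}} = \frac{1}{9812 + 2 \cdot 167 \cdot \frac{4}{647}} = \frac{1}{9812 + \frac{1336}{647}} = \frac{1}{\frac{6349700}{647}} = \frac{647}{6349700}$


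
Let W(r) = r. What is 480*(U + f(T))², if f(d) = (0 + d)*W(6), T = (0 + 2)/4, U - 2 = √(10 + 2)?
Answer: 17760 + 9600*√3 ≈ 34388.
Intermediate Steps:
U = 2 + 2*√3 (U = 2 + √(10 + 2) = 2 + √12 = 2 + 2*√3 ≈ 5.4641)
T = ½ (T = 2*(¼) = ½ ≈ 0.50000)
f(d) = 6*d (f(d) = (0 + d)*6 = d*6 = 6*d)
480*(U + f(T))² = 480*((2 + 2*√3) + 6*(½))² = 480*((2 + 2*√3) + 3)² = 480*(5 + 2*√3)²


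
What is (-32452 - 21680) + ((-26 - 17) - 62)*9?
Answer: -55077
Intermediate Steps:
(-32452 - 21680) + ((-26 - 17) - 62)*9 = -54132 + (-43 - 62)*9 = -54132 - 105*9 = -54132 - 945 = -55077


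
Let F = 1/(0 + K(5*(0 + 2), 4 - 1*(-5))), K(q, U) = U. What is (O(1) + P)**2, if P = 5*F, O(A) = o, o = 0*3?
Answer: 25/81 ≈ 0.30864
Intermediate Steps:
o = 0
O(A) = 0
F = 1/9 (F = 1/(0 + (4 - 1*(-5))) = 1/(0 + (4 + 5)) = 1/(0 + 9) = 1/9 ≈ 0.11111)
P = 5/9 (P = 5*(1/9) = 5/9 ≈ 0.55556)
(O(1) + P)**2 = (0 + 5/9)**2 = (5/9)**2 = 25/81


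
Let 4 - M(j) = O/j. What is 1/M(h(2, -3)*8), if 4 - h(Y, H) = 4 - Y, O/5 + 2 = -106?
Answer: 4/151 ≈ 0.026490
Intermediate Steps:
O = -540 (O = -10 + 5*(-106) = -10 - 530 = -540)
h(Y, H) = Y (h(Y, H) = 4 - (4 - Y) = 4 + (-4 + Y) = Y)
M(j) = 4 + 540/j (M(j) = 4 - (-540)/j = 4 + 540/j)
1/M(h(2, -3)*8) = 1/(4 + 540/((2*8))) = 1/(4 + 540/16) = 1/(4 + 540*(1/16)) = 1/(4 + 135/4) = 1/(151/4) = 4/151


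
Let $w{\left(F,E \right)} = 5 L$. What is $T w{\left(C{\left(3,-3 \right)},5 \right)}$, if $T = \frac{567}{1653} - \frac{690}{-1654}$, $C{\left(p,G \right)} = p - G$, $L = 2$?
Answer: $\frac{3463980}{455677} \approx 7.6018$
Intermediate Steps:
$w{\left(F,E \right)} = 10$ ($w{\left(F,E \right)} = 5 \cdot 2 = 10$)
$T = \frac{346398}{455677}$ ($T = 567 \cdot \frac{1}{1653} - - \frac{345}{827} = \frac{189}{551} + \frac{345}{827} = \frac{346398}{455677} \approx 0.76018$)
$T w{\left(C{\left(3,-3 \right)},5 \right)} = \frac{346398}{455677} \cdot 10 = \frac{3463980}{455677}$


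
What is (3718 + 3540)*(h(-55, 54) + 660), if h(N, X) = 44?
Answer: 5109632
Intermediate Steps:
(3718 + 3540)*(h(-55, 54) + 660) = (3718 + 3540)*(44 + 660) = 7258*704 = 5109632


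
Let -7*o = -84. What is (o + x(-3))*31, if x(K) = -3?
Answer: 279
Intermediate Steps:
o = 12 (o = -1/7*(-84) = 12)
(o + x(-3))*31 = (12 - 3)*31 = 9*31 = 279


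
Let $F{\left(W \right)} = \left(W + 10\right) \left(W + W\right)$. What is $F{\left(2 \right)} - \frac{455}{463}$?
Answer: $\frac{21769}{463} \approx 47.017$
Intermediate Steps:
$F{\left(W \right)} = 2 W \left(10 + W\right)$ ($F{\left(W \right)} = \left(10 + W\right) 2 W = 2 W \left(10 + W\right)$)
$F{\left(2 \right)} - \frac{455}{463} = 2 \cdot 2 \left(10 + 2\right) - \frac{455}{463} = 2 \cdot 2 \cdot 12 - \frac{455}{463} = 48 - \frac{455}{463} = \frac{21769}{463}$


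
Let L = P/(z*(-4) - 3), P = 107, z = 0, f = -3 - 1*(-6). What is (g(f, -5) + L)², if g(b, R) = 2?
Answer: 10201/9 ≈ 1133.4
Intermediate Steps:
f = 3 (f = -3 + 6 = 3)
L = -107/3 (L = 107/(0*(-4) - 3) = 107/(0 - 3) = 107/(-3) = 107*(-⅓) = -107/3 ≈ -35.667)
(g(f, -5) + L)² = (2 - 107/3)² = (-101/3)² = 10201/9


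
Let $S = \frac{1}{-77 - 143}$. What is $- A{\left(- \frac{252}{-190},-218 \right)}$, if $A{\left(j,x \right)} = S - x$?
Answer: $- \frac{47959}{220} \approx -218.0$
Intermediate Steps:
$S = - \frac{1}{220}$ ($S = \frac{1}{-220} = - \frac{1}{220} \approx -0.0045455$)
$A{\left(j,x \right)} = - \frac{1}{220} - x$
$- A{\left(- \frac{252}{-190},-218 \right)} = - (- \frac{1}{220} - -218) = - (- \frac{1}{220} + 218) = \left(-1\right) \frac{47959}{220} = - \frac{47959}{220}$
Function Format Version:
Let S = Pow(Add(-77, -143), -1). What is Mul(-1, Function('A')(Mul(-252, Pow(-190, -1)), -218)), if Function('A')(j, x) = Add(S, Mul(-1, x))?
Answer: Rational(-47959, 220) ≈ -218.00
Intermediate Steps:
S = Rational(-1, 220) (S = Pow(-220, -1) = Rational(-1, 220) ≈ -0.0045455)
Function('A')(j, x) = Add(Rational(-1, 220), Mul(-1, x))
Mul(-1, Function('A')(Mul(-252, Pow(-190, -1)), -218)) = Mul(-1, Add(Rational(-1, 220), Mul(-1, -218))) = Mul(-1, Add(Rational(-1, 220), 218)) = Mul(-1, Rational(47959, 220)) = Rational(-47959, 220)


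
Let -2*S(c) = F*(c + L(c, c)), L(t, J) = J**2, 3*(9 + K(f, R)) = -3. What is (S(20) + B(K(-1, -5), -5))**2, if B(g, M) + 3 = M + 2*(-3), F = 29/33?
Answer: 4769856/121 ≈ 39420.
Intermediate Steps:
K(f, R) = -10 (K(f, R) = -9 + (1/3)*(-3) = -9 - 1 = -10)
F = 29/33 (F = 29*(1/33) = 29/33 ≈ 0.87879)
B(g, M) = -9 + M (B(g, M) = -3 + (M + 2*(-3)) = -3 + (M - 6) = -3 + (-6 + M) = -9 + M)
S(c) = -29*c/66 - 29*c**2/66 (S(c) = -29*(c + c**2)/66 = -(29*c/33 + 29*c**2/33)/2 = -29*c/66 - 29*c**2/66)
(S(20) + B(K(-1, -5), -5))**2 = ((29/66)*20*(-1 - 1*20) + (-9 - 5))**2 = ((29/66)*20*(-1 - 20) - 14)**2 = ((29/66)*20*(-21) - 14)**2 = (-2030/11 - 14)**2 = (-2184/11)**2 = 4769856/121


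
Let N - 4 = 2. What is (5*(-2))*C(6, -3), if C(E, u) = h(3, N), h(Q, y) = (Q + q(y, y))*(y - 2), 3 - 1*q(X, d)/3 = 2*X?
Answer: 960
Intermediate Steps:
q(X, d) = 9 - 6*X
N = 6 (N = 4 + 2 = 6)
h(Q, y) = (-2 + y)*(9 + Q - 6*y) (h(Q, y) = (Q + (9 - 6*y))*(y - 2) = (9 + Q - 6*y)*(-2 + y) = (-2 + y)*(9 + Q - 6*y))
C(E, u) = -96 (C(E, u) = -18 - 6*6² - 2*3 + 21*6 + 3*6 = -18 - 6*36 - 6 + 126 + 18 = -18 - 216 - 6 + 126 + 18 = -96)
(5*(-2))*C(6, -3) = (5*(-2))*(-96) = -10*(-96) = 960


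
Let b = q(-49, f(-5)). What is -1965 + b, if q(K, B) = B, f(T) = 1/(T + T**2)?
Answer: -39299/20 ≈ -1964.9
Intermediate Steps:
b = 1/20 (b = 1/((-5)*(1 - 5)) = -1/5/(-4) = -1/5*(-1/4) = 1/20 ≈ 0.050000)
-1965 + b = -1965 + 1/20 = -39299/20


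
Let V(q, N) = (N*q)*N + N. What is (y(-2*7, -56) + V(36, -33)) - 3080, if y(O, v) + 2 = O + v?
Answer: 36019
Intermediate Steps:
y(O, v) = -2 + O + v (y(O, v) = -2 + (O + v) = -2 + O + v)
V(q, N) = N + q*N² (V(q, N) = q*N² + N = N + q*N²)
(y(-2*7, -56) + V(36, -33)) - 3080 = ((-2 - 2*7 - 56) - 33*(1 - 33*36)) - 3080 = ((-2 - 14 - 56) - 33*(1 - 1188)) - 3080 = (-72 - 33*(-1187)) - 3080 = (-72 + 39171) - 3080 = 39099 - 3080 = 36019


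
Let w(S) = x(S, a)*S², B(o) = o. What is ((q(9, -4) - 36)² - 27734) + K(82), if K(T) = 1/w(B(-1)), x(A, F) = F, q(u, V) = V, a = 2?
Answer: -52267/2 ≈ -26134.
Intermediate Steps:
w(S) = 2*S²
K(T) = ½ (K(T) = 1/(2*(-1)²) = 1/(2*1) = 1/2 = ½)
((q(9, -4) - 36)² - 27734) + K(82) = ((-4 - 36)² - 27734) + ½ = ((-40)² - 27734) + ½ = (1600 - 27734) + ½ = -26134 + ½ = -52267/2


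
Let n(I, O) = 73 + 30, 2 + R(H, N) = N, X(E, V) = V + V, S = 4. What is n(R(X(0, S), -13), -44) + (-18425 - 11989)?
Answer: -30311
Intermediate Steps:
X(E, V) = 2*V
R(H, N) = -2 + N
n(I, O) = 103
n(R(X(0, S), -13), -44) + (-18425 - 11989) = 103 + (-18425 - 11989) = 103 - 30414 = -30311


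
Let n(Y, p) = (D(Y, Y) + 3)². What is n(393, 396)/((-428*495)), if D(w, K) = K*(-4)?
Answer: -273529/23540 ≈ -11.620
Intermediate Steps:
D(w, K) = -4*K
n(Y, p) = (3 - 4*Y)² (n(Y, p) = (-4*Y + 3)² = (3 - 4*Y)²)
n(393, 396)/((-428*495)) = (-3 + 4*393)²/((-428*495)) = (-3 + 1572)²/(-211860) = 1569²*(-1/211860) = 2461761*(-1/211860) = -273529/23540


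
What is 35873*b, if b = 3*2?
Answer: 215238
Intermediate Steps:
b = 6
35873*b = 35873*6 = 215238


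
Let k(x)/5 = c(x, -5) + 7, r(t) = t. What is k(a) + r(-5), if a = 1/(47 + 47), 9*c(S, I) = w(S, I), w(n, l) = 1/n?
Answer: 740/9 ≈ 82.222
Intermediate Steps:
c(S, I) = 1/(9*S)
a = 1/94 ≈ 0.010638
k(x) = 35 + 5/(9*x) (k(x) = 5*(1/(9*x) + 7) = 5*(7 + 1/(9*x)) = 35 + 5/(9*x))
k(a) + r(-5) = (35 + 5/(9*(1/94))) - 5 = (35 + (5/9)*94) - 5 = (35 + 470/9) - 5 = 785/9 - 5 = 740/9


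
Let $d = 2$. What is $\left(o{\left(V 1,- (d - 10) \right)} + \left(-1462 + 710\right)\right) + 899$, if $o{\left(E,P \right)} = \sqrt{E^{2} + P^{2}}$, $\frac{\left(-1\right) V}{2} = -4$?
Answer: $147 + 8 \sqrt{2} \approx 158.31$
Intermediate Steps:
$V = 8$ ($V = \left(-2\right) \left(-4\right) = 8$)
$\left(o{\left(V 1,- (d - 10) \right)} + \left(-1462 + 710\right)\right) + 899 = \left(\sqrt{\left(8 \cdot 1\right)^{2} + \left(- (2 - 10)\right)^{2}} + \left(-1462 + 710\right)\right) + 899 = \left(\sqrt{8^{2} + \left(- (2 - 10)\right)^{2}} - 752\right) + 899 = \left(\sqrt{64 + \left(\left(-1\right) \left(-8\right)\right)^{2}} - 752\right) + 899 = \left(\sqrt{64 + 8^{2}} - 752\right) + 899 = \left(\sqrt{64 + 64} - 752\right) + 899 = \left(\sqrt{128} - 752\right) + 899 = \left(8 \sqrt{2} - 752\right) + 899 = \left(-752 + 8 \sqrt{2}\right) + 899 = 147 + 8 \sqrt{2}$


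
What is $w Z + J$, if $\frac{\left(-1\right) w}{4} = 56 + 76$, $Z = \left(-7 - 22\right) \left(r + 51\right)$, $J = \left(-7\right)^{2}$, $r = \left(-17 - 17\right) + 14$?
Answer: $474721$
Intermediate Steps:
$r = -20$ ($r = -34 + 14 = -20$)
$J = 49$
$Z = -899$ ($Z = \left(-7 - 22\right) \left(-20 + 51\right) = \left(-29\right) 31 = -899$)
$w = -528$ ($w = - 4 \left(56 + 76\right) = \left(-4\right) 132 = -528$)
$w Z + J = \left(-528\right) \left(-899\right) + 49 = 474672 + 49 = 474721$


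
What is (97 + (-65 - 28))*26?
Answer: 104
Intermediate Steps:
(97 + (-65 - 28))*26 = (97 - 93)*26 = 4*26 = 104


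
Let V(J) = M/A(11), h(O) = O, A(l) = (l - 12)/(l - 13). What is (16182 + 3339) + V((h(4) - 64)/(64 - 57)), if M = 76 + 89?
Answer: 19851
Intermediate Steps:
A(l) = (-12 + l)/(-13 + l)
M = 165
V(J) = 330 (V(J) = 165/(((-12 + 11)/(-13 + 11))) = 165/((-1/(-2))) = 165/((-½*(-1))) = 165/(½) = 165*2 = 330)
(16182 + 3339) + V((h(4) - 64)/(64 - 57)) = (16182 + 3339) + 330 = 19521 + 330 = 19851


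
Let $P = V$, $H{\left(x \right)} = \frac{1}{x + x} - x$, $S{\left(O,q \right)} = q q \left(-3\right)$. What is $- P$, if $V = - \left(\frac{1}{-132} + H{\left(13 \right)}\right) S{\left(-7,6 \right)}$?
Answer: $\frac{200295}{143} \approx 1400.7$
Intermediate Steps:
$S{\left(O,q \right)} = - 3 q^{2}$ ($S{\left(O,q \right)} = q^{2} \left(-3\right) = - 3 q^{2}$)
$H{\left(x \right)} = \frac{1}{2 x} - x$
$V = - \frac{200295}{143}$ ($V = - \left(\frac{1}{-132} + \left(\frac{1}{2 \cdot 13} - 13\right)\right) \left(- 3 \cdot 6^{2}\right) = - \left(- \frac{1}{132} + \left(\frac{1}{2} \cdot \frac{1}{13} - 13\right)\right) \left(\left(-3\right) 36\right) = - \left(- \frac{1}{132} + \left(\frac{1}{26} - 13\right)\right) \left(-108\right) = - \left(- \frac{1}{132} - \frac{337}{26}\right) \left(-108\right) = - \frac{\left(-22255\right) \left(-108\right)}{1716} = \left(-1\right) \frac{200295}{143} = - \frac{200295}{143} \approx -1400.7$)
$P = - \frac{200295}{143} \approx -1400.7$
$- P = \left(-1\right) \left(- \frac{200295}{143}\right) = \frac{200295}{143}$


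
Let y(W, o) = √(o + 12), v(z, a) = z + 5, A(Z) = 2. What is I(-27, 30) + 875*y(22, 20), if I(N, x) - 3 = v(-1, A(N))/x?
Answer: 47/15 + 3500*√2 ≈ 4952.9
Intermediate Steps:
v(z, a) = 5 + z
I(N, x) = 3 + 4/x (I(N, x) = 3 + (5 - 1)/x = 3 + 4/x)
y(W, o) = √(12 + o)
I(-27, 30) + 875*y(22, 20) = (3 + 4/30) + 875*√(12 + 20) = (3 + 4*(1/30)) + 875*√32 = (3 + 2/15) + 875*(4*√2) = 47/15 + 3500*√2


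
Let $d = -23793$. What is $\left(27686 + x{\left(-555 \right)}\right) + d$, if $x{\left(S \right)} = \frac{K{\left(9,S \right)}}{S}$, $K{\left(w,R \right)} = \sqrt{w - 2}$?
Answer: $3893 - \frac{\sqrt{7}}{555} \approx 3893.0$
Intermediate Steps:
$K{\left(w,R \right)} = \sqrt{-2 + w}$
$x{\left(S \right)} = \frac{\sqrt{7}}{S}$ ($x{\left(S \right)} = \frac{\sqrt{-2 + 9}}{S} = \frac{\sqrt{7}}{S}$)
$\left(27686 + x{\left(-555 \right)}\right) + d = \left(27686 + \frac{\sqrt{7}}{-555}\right) - 23793 = \left(27686 + \sqrt{7} \left(- \frac{1}{555}\right)\right) - 23793 = \left(27686 - \frac{\sqrt{7}}{555}\right) - 23793 = 3893 - \frac{\sqrt{7}}{555}$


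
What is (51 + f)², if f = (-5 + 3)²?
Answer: 3025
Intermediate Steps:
f = 4 (f = (-2)² = 4)
(51 + f)² = (51 + 4)² = 55² = 3025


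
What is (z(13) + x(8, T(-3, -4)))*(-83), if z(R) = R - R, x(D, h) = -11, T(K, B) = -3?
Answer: 913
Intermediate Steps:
z(R) = 0
(z(13) + x(8, T(-3, -4)))*(-83) = (0 - 11)*(-83) = -11*(-83) = 913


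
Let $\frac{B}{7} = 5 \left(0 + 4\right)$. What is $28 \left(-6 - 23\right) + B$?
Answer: $-672$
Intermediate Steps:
$B = 140$ ($B = 7 \cdot 5 \left(0 + 4\right) = 7 \cdot 5 \cdot 4 = 7 \cdot 20 = 140$)
$28 \left(-6 - 23\right) + B = 28 \left(-6 - 23\right) + 140 = 28 \left(-29\right) + 140 = -812 + 140 = -672$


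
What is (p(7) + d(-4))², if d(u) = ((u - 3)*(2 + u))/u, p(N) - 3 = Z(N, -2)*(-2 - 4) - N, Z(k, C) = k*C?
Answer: 23409/4 ≈ 5852.3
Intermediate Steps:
Z(k, C) = C*k
p(N) = 3 + 11*N (p(N) = 3 + ((-2*N)*(-2 - 4) - N) = 3 + (-2*N*(-6) - N) = 3 + (12*N - N) = 3 + 11*N)
d(u) = (-3 + u)*(2 + u)/u (d(u) = ((-3 + u)*(2 + u))/u = (-3 + u)*(2 + u)/u)
(p(7) + d(-4))² = ((3 + 11*7) + (-1 - 4 - 6/(-4)))² = ((3 + 77) + (-1 - 4 - 6*(-¼)))² = (80 + (-1 - 4 + 3/2))² = (80 - 7/2)² = (153/2)² = 23409/4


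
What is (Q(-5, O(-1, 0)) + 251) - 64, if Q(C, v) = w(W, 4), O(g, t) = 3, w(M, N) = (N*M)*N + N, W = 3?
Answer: 239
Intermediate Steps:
w(M, N) = N + M*N**2 (w(M, N) = (M*N)*N + N = M*N**2 + N = N + M*N**2)
Q(C, v) = 52 (Q(C, v) = 4*(1 + 3*4) = 4*(1 + 12) = 4*13 = 52)
(Q(-5, O(-1, 0)) + 251) - 64 = (52 + 251) - 64 = 303 - 64 = 239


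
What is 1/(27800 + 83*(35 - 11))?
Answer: 1/29792 ≈ 3.3566e-5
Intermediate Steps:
1/(27800 + 83*(35 - 11)) = 1/(27800 + 83*24) = 1/(27800 + 1992) = 1/29792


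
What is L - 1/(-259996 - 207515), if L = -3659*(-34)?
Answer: 58161173467/467511 ≈ 1.2441e+5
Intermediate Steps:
L = 124406
L - 1/(-259996 - 207515) = 124406 - 1/(-259996 - 207515) = 124406 - 1/(-467511) = 124406 - 1*(-1/467511) = 124406 + 1/467511 = 58161173467/467511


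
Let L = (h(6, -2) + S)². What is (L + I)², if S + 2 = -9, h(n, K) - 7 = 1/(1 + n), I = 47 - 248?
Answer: 83174400/2401 ≈ 34642.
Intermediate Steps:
I = -201
h(n, K) = 7 + 1/(1 + n)
S = -11 (S = -2 - 9 = -11)
L = 729/49 (L = ((8 + 7*6)/(1 + 6) - 11)² = ((8 + 42)/7 - 11)² = ((⅐)*50 - 11)² = (50/7 - 11)² = (-27/7)² = 729/49 ≈ 14.878)
(L + I)² = (729/49 - 201)² = (-9120/49)² = 83174400/2401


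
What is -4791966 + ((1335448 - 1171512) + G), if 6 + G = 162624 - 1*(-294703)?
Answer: -4170709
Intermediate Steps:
G = 457321 (G = -6 + (162624 - 1*(-294703)) = -6 + (162624 + 294703) = -6 + 457327 = 457321)
-4791966 + ((1335448 - 1171512) + G) = -4791966 + ((1335448 - 1171512) + 457321) = -4791966 + (163936 + 457321) = -4791966 + 621257 = -4170709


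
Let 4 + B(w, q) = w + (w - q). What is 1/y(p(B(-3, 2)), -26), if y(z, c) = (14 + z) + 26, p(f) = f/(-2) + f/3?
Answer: 1/42 ≈ 0.023810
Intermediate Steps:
B(w, q) = -4 - q + 2*w (B(w, q) = -4 + (w + (w - q)) = -4 + (-q + 2*w) = -4 - q + 2*w)
p(f) = -f/6 (p(f) = f*(-½) + f*(⅓) = -f/2 + f/3 = -f/6)
y(z, c) = 40 + z
1/y(p(B(-3, 2)), -26) = 1/(40 - (-4 - 1*2 + 2*(-3))/6) = 1/(40 - (-4 - 2 - 6)/6) = 1/(40 - ⅙*(-12)) = 1/(40 + 2) = 1/42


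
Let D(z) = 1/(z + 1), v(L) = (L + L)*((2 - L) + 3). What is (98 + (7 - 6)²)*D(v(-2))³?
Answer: -11/2187 ≈ -0.0050297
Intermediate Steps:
v(L) = 2*L*(5 - L) (v(L) = (2*L)*(5 - L) = 2*L*(5 - L))
D(z) = 1/(1 + z)
(98 + (7 - 6)²)*D(v(-2))³ = (98 + (7 - 6)²)*(1/(1 + 2*(-2)*(5 - 1*(-2))))³ = (98 + 1²)*(1/(1 + 2*(-2)*(5 + 2)))³ = (98 + 1)*(1/(1 + 2*(-2)*7))³ = 99*(1/(1 - 28))³ = 99*(1/(-27))³ = 99*(-1/27)³ = 99*(-1/19683) = -11/2187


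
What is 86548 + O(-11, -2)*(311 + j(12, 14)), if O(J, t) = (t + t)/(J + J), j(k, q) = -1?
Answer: 952648/11 ≈ 86604.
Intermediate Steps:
O(J, t) = t/J (O(J, t) = (2*t)/((2*J)) = (2*t)*(1/(2*J)) = t/J)
86548 + O(-11, -2)*(311 + j(12, 14)) = 86548 + (-2/(-11))*(311 - 1) = 86548 - 2*(-1/11)*310 = 86548 + (2/11)*310 = 86548 + 620/11 = 952648/11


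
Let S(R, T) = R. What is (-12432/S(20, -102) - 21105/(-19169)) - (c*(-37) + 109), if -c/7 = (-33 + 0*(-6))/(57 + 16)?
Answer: -4284887521/6996685 ≈ -612.42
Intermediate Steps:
c = 231/73 (c = -7*(-33 + 0*(-6))/(57 + 16) = -7*(-33 + 0)/73 = -(-231)/73 = -7*(-33/73) = 231/73 ≈ 3.1644)
(-12432/S(20, -102) - 21105/(-19169)) - (c*(-37) + 109) = (-12432/20 - 21105/(-19169)) - ((231/73)*(-37) + 109) = (-12432*1/20 - 21105*(-1/19169)) - (-8547/73 + 109) = (-3108/5 + 21105/19169) - 1*(-590/73) = -59471727/95845 + 590/73 = -4284887521/6996685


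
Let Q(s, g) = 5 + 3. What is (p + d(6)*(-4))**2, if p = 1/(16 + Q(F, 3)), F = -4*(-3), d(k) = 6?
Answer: 330625/576 ≈ 574.00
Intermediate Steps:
F = 12
Q(s, g) = 8
p = 1/24 (p = 1/(16 + 8) = 1/24 ≈ 0.041667)
(p + d(6)*(-4))**2 = (1/24 + 6*(-4))**2 = (1/24 - 24)**2 = (-575/24)**2 = 330625/576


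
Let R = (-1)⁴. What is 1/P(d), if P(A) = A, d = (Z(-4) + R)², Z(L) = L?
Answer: ⅑ ≈ 0.11111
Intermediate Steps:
R = 1
d = 9 (d = (-4 + 1)² = (-3)² = 9)
1/P(d) = 1/9 = ⅑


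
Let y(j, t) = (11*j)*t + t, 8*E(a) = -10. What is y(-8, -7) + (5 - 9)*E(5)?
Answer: 614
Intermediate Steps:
E(a) = -5/4 (E(a) = (⅛)*(-10) = -5/4)
y(j, t) = t + 11*j*t (y(j, t) = 11*j*t + t = t + 11*j*t)
y(-8, -7) + (5 - 9)*E(5) = -7*(1 + 11*(-8)) + (5 - 9)*(-5/4) = -7*(1 - 88) - 4*(-5/4) = -7*(-87) + 5 = 609 + 5 = 614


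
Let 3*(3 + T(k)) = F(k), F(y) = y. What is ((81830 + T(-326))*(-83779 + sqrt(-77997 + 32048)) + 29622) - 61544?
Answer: -20538936511/3 + 245155*I*sqrt(45949)/3 ≈ -6.8463e+9 + 1.7517e+7*I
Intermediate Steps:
T(k) = -3 + k/3
((81830 + T(-326))*(-83779 + sqrt(-77997 + 32048)) + 29622) - 61544 = ((81830 + (-3 + (1/3)*(-326)))*(-83779 + sqrt(-77997 + 32048)) + 29622) - 61544 = ((81830 + (-3 - 326/3))*(-83779 + sqrt(-45949)) + 29622) - 61544 = ((81830 - 335/3)*(-83779 + I*sqrt(45949)) + 29622) - 61544 = (245155*(-83779 + I*sqrt(45949))/3 + 29622) - 61544 = ((-20538840745/3 + 245155*I*sqrt(45949)/3) + 29622) - 61544 = (-20538751879/3 + 245155*I*sqrt(45949)/3) - 61544 = -20538936511/3 + 245155*I*sqrt(45949)/3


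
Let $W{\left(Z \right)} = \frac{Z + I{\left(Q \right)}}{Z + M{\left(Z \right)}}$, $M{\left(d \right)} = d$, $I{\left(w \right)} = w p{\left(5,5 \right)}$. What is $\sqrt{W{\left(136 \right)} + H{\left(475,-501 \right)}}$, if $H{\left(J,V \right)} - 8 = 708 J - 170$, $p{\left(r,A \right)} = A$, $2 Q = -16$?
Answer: $\frac{12 \sqrt{674611}}{17} \approx 579.77$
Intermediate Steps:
$Q = -8$ ($Q = \frac{1}{2} \left(-16\right) = -8$)
$H{\left(J,V \right)} = -162 + 708 J$ ($H{\left(J,V \right)} = 8 + \left(708 J - 170\right) = 8 + \left(-170 + 708 J\right) = -162 + 708 J$)
$I{\left(w \right)} = 5 w$ ($I{\left(w \right)} = w 5 = 5 w$)
$W{\left(Z \right)} = \frac{-40 + Z}{2 Z}$ ($W{\left(Z \right)} = \frac{Z + 5 \left(-8\right)}{Z + Z} = \frac{Z - 40}{2 Z} = \left(-40 + Z\right) \frac{1}{2 Z} = \frac{-40 + Z}{2 Z}$)
$\sqrt{W{\left(136 \right)} + H{\left(475,-501 \right)}} = \sqrt{\frac{-40 + 136}{2 \cdot 136} + \left(-162 + 708 \cdot 475\right)} = \sqrt{\frac{1}{2} \cdot \frac{1}{136} \cdot 96 + \left(-162 + 336300\right)} = \sqrt{\frac{6}{17} + 336138} = \sqrt{\frac{5714352}{17}} = \frac{12 \sqrt{674611}}{17}$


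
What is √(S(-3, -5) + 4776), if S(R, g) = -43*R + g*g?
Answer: √4930 ≈ 70.214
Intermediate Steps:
S(R, g) = g² - 43*R (S(R, g) = -43*R + g² = g² - 43*R)
√(S(-3, -5) + 4776) = √(((-5)² - 43*(-3)) + 4776) = √((25 + 129) + 4776) = √(154 + 4776) = √4930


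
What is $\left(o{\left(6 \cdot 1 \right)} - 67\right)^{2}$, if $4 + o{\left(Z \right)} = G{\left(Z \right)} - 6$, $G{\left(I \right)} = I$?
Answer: $5041$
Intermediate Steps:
$o{\left(Z \right)} = -10 + Z$ ($o{\left(Z \right)} = -4 + \left(Z - 6\right) = -4 + \left(-6 + Z\right) = -10 + Z$)
$\left(o{\left(6 \cdot 1 \right)} - 67\right)^{2} = \left(\left(-10 + 6 \cdot 1\right) - 67\right)^{2} = \left(\left(-10 + 6\right) - 67\right)^{2} = \left(-4 - 67\right)^{2} = \left(-71\right)^{2} = 5041$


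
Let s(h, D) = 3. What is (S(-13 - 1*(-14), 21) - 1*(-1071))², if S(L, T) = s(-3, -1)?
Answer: 1153476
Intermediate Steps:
S(L, T) = 3
(S(-13 - 1*(-14), 21) - 1*(-1071))² = (3 - 1*(-1071))² = (3 + 1071)² = 1074² = 1153476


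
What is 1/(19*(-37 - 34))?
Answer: -1/1349 ≈ -0.00074129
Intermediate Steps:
1/(19*(-37 - 34)) = 1/(19*(-71)) = 1/(-1349) = -1/1349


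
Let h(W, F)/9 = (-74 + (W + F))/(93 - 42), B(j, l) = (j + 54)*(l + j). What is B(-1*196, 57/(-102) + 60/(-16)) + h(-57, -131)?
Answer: 965519/34 ≈ 28398.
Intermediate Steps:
B(j, l) = (54 + j)*(j + l)
h(W, F) = -222/17 + 3*F/17 + 3*W/17 (h(W, F) = 9*((-74 + (W + F))/(93 - 42)) = 9*((-74 + (F + W))/51) = 9*((-74 + F + W)*(1/51)) = 9*(-74/51 + F/51 + W/51) = -222/17 + 3*F/17 + 3*W/17)
B(-1*196, 57/(-102) + 60/(-16)) + h(-57, -131) = ((-1*196)² + 54*(-1*196) + 54*(57/(-102) + 60/(-16)) + (-1*196)*(57/(-102) + 60/(-16))) + (-222/17 + (3/17)*(-131) + (3/17)*(-57)) = ((-196)² + 54*(-196) + 54*(57*(-1/102) + 60*(-1/16)) - 196*(57*(-1/102) + 60*(-1/16))) + (-222/17 - 393/17 - 171/17) = (38416 - 10584 + 54*(-19/34 - 15/4) - 196*(-19/34 - 15/4)) - 786/17 = (38416 - 10584 + 54*(-293/68) - 196*(-293/68)) - 786/17 = (38416 - 10584 - 7911/34 + 14357/17) - 786/17 = 967091/34 - 786/17 = 965519/34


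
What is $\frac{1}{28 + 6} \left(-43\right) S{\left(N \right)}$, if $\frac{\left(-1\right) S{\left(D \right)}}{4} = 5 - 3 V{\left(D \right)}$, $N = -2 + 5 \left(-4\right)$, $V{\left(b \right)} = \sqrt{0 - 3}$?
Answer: $\frac{430}{17} - \frac{258 i \sqrt{3}}{17} \approx 25.294 - 26.286 i$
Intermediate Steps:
$V{\left(b \right)} = i \sqrt{3}$ ($V{\left(b \right)} = \sqrt{-3} = i \sqrt{3}$)
$N = -22$ ($N = -2 - 20 = -22$)
$S{\left(D \right)} = -20 + 12 i \sqrt{3}$ ($S{\left(D \right)} = - 4 \left(5 - 3 i \sqrt{3}\right) = -20 + 12 i \sqrt{3}$)
$\frac{1}{28 + 6} \left(-43\right) S{\left(N \right)} = \frac{1}{28 + 6} \left(-43\right) \left(-20 + 12 i \sqrt{3}\right) = \frac{1}{34} \left(-43\right) \left(-20 + 12 i \sqrt{3}\right) = - \frac{43 \left(-20 + 12 i \sqrt{3}\right)}{34} = \frac{430}{17} - \frac{258 i \sqrt{3}}{17}$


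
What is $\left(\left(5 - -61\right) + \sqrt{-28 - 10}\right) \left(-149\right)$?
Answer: $-9834 - 149 i \sqrt{38} \approx -9834.0 - 918.5 i$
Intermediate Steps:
$\left(\left(5 - -61\right) + \sqrt{-28 - 10}\right) \left(-149\right) = \left(\left(5 + 61\right) + \sqrt{-38}\right) \left(-149\right) = \left(66 + i \sqrt{38}\right) \left(-149\right) = -9834 - 149 i \sqrt{38}$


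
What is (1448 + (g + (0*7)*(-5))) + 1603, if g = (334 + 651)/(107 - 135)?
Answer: 84443/28 ≈ 3015.8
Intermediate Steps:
g = -985/28 (g = 985/(-28) = 985*(-1/28) = -985/28 ≈ -35.179)
(1448 + (g + (0*7)*(-5))) + 1603 = (1448 + (-985/28 + (0*7)*(-5))) + 1603 = (1448 + (-985/28 + 0*(-5))) + 1603 = (1448 + (-985/28 + 0)) + 1603 = (1448 - 985/28) + 1603 = 39559/28 + 1603 = 84443/28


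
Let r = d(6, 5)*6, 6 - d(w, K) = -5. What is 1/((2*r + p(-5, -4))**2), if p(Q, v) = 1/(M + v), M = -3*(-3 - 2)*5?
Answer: 5041/87853129 ≈ 5.7380e-5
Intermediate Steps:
M = 75 (M = -3*(-5)*5 = 15*5 = 75)
p(Q, v) = 1/(75 + v)
d(w, K) = 11 (d(w, K) = 6 - 1*(-5) = 6 + 5 = 11)
r = 66 (r = 11*6 = 66)
1/((2*r + p(-5, -4))**2) = 1/((2*66 + 1/(75 - 4))**2) = 1/((132 + 1/71)**2) = 1/((9373/71)**2) = 1/(87853129/5041) = 5041/87853129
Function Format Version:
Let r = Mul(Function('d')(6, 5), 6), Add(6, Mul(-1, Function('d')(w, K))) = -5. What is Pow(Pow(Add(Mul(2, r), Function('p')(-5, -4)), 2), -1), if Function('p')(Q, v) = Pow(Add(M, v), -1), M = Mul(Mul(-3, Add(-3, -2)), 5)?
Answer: Rational(5041, 87853129) ≈ 5.7380e-5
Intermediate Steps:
M = 75 (M = Mul(Mul(-3, -5), 5) = Mul(15, 5) = 75)
Function('p')(Q, v) = Pow(Add(75, v), -1)
Function('d')(w, K) = 11 (Function('d')(w, K) = Add(6, Mul(-1, -5)) = Add(6, 5) = 11)
r = 66 (r = Mul(11, 6) = 66)
Pow(Pow(Add(Mul(2, r), Function('p')(-5, -4)), 2), -1) = Pow(Pow(Add(Mul(2, 66), Pow(Add(75, -4), -1)), 2), -1) = Pow(Pow(Add(132, Pow(71, -1)), 2), -1) = Pow(Pow(Add(132, Rational(1, 71)), 2), -1) = Pow(Pow(Rational(9373, 71), 2), -1) = Pow(Rational(87853129, 5041), -1) = Rational(5041, 87853129)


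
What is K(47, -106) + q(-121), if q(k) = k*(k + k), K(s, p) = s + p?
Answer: 29223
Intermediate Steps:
K(s, p) = p + s
q(k) = 2*k² (q(k) = k*(2*k) = 2*k²)
K(47, -106) + q(-121) = (-106 + 47) + 2*(-121)² = -59 + 2*14641 = -59 + 29282 = 29223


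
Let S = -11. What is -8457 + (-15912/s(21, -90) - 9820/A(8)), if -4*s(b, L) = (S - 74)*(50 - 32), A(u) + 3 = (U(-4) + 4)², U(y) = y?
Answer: -78379/15 ≈ -5225.3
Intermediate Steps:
A(u) = -3 (A(u) = -3 + (-4 + 4)² = -3 + 0² = -3 + 0 = -3)
s(b, L) = 765/2 (s(b, L) = -(-11 - 74)*(50 - 32)/4 = -(-85)*18/4 = -¼*(-1530) = 765/2)
-8457 + (-15912/s(21, -90) - 9820/A(8)) = -8457 + (-15912/765/2 - 9820/(-3)) = -8457 + (-15912*2/765 - 9820*(-⅓)) = -8457 + (-208/5 + 9820/3) = -8457 + 48476/15 = -78379/15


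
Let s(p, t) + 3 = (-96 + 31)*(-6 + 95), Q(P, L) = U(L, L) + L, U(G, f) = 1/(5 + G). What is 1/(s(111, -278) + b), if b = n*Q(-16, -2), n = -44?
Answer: -3/17144 ≈ -0.00017499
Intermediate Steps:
Q(P, L) = L + 1/(5 + L) (Q(P, L) = 1/(5 + L) + L = L + 1/(5 + L))
b = 220/3 (b = -44*(1 - 2*(5 - 2))/(5 - 2) = -44*(1 - 2*3)/3 = -44*(1 - 6)/3 = -44*(-5)/3 = -44*(-5/3) = 220/3 ≈ 73.333)
s(p, t) = -5788 (s(p, t) = -3 + (-96 + 31)*(-6 + 95) = -3 - 65*89 = -3 - 5785 = -5788)
1/(s(111, -278) + b) = 1/(-5788 + 220/3) = 1/(-17144/3) = -3/17144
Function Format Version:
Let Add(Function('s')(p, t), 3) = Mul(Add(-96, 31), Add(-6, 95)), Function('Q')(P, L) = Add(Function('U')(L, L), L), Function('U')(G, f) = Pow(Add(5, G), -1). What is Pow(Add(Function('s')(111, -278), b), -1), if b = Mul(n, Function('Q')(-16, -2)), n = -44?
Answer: Rational(-3, 17144) ≈ -0.00017499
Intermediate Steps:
Function('Q')(P, L) = Add(L, Pow(Add(5, L), -1)) (Function('Q')(P, L) = Add(Pow(Add(5, L), -1), L) = Add(L, Pow(Add(5, L), -1)))
b = Rational(220, 3) (b = Mul(-44, Mul(Pow(Add(5, -2), -1), Add(1, Mul(-2, Add(5, -2))))) = Mul(-44, Mul(Pow(3, -1), Add(1, Mul(-2, 3)))) = Mul(-44, Mul(Rational(1, 3), Add(1, -6))) = Mul(-44, Mul(Rational(1, 3), -5)) = Mul(-44, Rational(-5, 3)) = Rational(220, 3) ≈ 73.333)
Function('s')(p, t) = -5788 (Function('s')(p, t) = Add(-3, Mul(Add(-96, 31), Add(-6, 95))) = Add(-3, Mul(-65, 89)) = Add(-3, -5785) = -5788)
Pow(Add(Function('s')(111, -278), b), -1) = Pow(Add(-5788, Rational(220, 3)), -1) = Pow(Rational(-17144, 3), -1) = Rational(-3, 17144)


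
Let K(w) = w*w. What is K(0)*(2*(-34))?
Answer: 0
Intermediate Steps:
K(w) = w**2
K(0)*(2*(-34)) = 0**2*(2*(-34)) = 0*(-68) = 0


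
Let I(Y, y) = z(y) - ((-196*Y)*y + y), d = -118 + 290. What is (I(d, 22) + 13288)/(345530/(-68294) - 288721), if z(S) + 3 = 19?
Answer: -12889570531/4929564376 ≈ -2.6147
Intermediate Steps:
d = 172
z(S) = 16 (z(S) = -3 + 19 = 16)
I(Y, y) = 16 - y + 196*Y*y (I(Y, y) = 16 - ((-196*Y)*y + y) = 16 - (-196*Y*y + y) = 16 - (y - 196*Y*y) = 16 + (-y + 196*Y*y) = 16 - y + 196*Y*y)
(I(d, 22) + 13288)/(345530/(-68294) - 288721) = ((16 - 1*22 + 196*172*22) + 13288)/(345530/(-68294) - 288721) = ((16 - 22 + 741664) + 13288)/(345530*(-1/68294) - 288721) = (741658 + 13288)/(-172765/34147 - 288721) = 754946/(-9859128752/34147) = 754946*(-34147/9859128752) = -12889570531/4929564376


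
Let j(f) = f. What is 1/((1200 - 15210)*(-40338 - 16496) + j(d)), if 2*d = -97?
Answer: 2/1592488583 ≈ 1.2559e-9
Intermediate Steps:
d = -97/2 (d = (½)*(-97) = -97/2 ≈ -48.500)
1/((1200 - 15210)*(-40338 - 16496) + j(d)) = 1/((1200 - 15210)*(-40338 - 16496) - 97/2) = 1/(-14010*(-56834) - 97/2) = 1/(796244340 - 97/2) = 1/(1592488583/2) = 2/1592488583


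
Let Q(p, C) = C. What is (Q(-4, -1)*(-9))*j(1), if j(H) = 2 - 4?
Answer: -18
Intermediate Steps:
j(H) = -2
(Q(-4, -1)*(-9))*j(1) = -1*(-9)*(-2) = 9*(-2) = -18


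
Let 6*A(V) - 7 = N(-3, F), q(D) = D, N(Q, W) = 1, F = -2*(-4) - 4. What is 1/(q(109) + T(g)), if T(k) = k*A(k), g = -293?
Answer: -3/845 ≈ -0.0035503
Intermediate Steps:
F = 4 (F = 8 - 4 = 4)
A(V) = 4/3 (A(V) = 7/6 + (⅙)*1 = 7/6 + ⅙ = 4/3)
T(k) = 4*k/3 (T(k) = k*(4/3) = 4*k/3)
1/(q(109) + T(g)) = 1/(109 + (4/3)*(-293)) = 1/(109 - 1172/3) = 1/(-845/3) = -3/845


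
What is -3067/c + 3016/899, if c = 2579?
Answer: 173139/79949 ≈ 2.1656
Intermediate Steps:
-3067/c + 3016/899 = -3067/2579 + 3016/899 = -3067*1/2579 + 3016*(1/899) = -3067/2579 + 104/31 = 173139/79949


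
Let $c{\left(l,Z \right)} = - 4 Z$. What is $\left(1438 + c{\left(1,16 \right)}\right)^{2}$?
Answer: $1887876$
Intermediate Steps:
$\left(1438 + c{\left(1,16 \right)}\right)^{2} = \left(1438 - 64\right)^{2} = 1374^{2} = 1887876$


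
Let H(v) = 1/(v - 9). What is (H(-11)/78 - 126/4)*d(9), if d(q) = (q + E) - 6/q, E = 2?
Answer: -1523371/4680 ≈ -325.51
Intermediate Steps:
H(v) = 1/(-9 + v)
d(q) = 2 + q - 6/q (d(q) = (q + 2) - 6/q = (2 + q) - 6/q = 2 + q - 6/q)
(H(-11)/78 - 126/4)*d(9) = (1/(-9 - 11*78) - 126/4)*(2 + 9 - 6/9) = ((1/78)/(-20) - 126*1/4)*(2 + 9 - 6*1/9) = (-1/20*1/78 - 63/2)*(2 + 9 - 2/3) = (-1/1560 - 63/2)*(31/3) = -49141/1560*31/3 = -1523371/4680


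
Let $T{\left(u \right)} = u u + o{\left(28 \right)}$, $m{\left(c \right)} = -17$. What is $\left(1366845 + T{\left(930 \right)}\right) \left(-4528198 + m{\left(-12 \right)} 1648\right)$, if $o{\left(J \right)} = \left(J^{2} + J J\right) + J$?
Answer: $-10175579530974$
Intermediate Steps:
$o{\left(J \right)} = J + 2 J^{2}$ ($o{\left(J \right)} = \left(J^{2} + J^{2}\right) + J = 2 J^{2} + J = J + 2 J^{2}$)
$T{\left(u \right)} = 1596 + u^{2}$ ($T{\left(u \right)} = u u + 28 \left(1 + 2 \cdot 28\right) = u^{2} + 28 \left(1 + 56\right) = u^{2} + 28 \cdot 57 = u^{2} + 1596 = 1596 + u^{2}$)
$\left(1366845 + T{\left(930 \right)}\right) \left(-4528198 + m{\left(-12 \right)} 1648\right) = \left(1366845 + \left(1596 + 930^{2}\right)\right) \left(-4528198 - 28016\right) = \left(1366845 + \left(1596 + 864900\right)\right) \left(-4528198 - 28016\right) = \left(1366845 + 866496\right) \left(-4556214\right) = 2233341 \left(-4556214\right) = -10175579530974$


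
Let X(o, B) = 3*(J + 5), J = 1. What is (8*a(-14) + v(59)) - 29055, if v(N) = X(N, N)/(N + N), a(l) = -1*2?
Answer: -1715180/59 ≈ -29071.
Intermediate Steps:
a(l) = -2
X(o, B) = 18 (X(o, B) = 3*(1 + 5) = 3*6 = 18)
v(N) = 9/N (v(N) = 18/(N + N) = 18/((2*N)) = 18*(1/(2*N)) = 9/N)
(8*a(-14) + v(59)) - 29055 = (8*(-2) + 9/59) - 29055 = (-16 + 9*(1/59)) - 29055 = (-16 + 9/59) - 29055 = -935/59 - 29055 = -1715180/59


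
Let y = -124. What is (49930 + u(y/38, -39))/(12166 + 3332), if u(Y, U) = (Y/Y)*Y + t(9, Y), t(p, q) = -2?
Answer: 22585/7011 ≈ 3.2214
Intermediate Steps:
u(Y, U) = -2 + Y (u(Y, U) = (Y/Y)*Y - 2 = 1*Y - 2 = Y - 2 = -2 + Y)
(49930 + u(y/38, -39))/(12166 + 3332) = (49930 + (-2 - 124/38))/(12166 + 3332) = (49930 + (-2 - 124*1/38))/15498 = (49930 + (-2 - 62/19))*(1/15498) = (49930 - 100/19)*(1/15498) = (948570/19)*(1/15498) = 22585/7011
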